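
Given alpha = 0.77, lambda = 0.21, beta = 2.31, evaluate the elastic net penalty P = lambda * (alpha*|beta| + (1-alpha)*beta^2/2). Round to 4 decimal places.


Compute:
L1 = 0.77 * 2.31 = 1.7787.
L2 = 0.23 * 2.31^2 / 2 = 0.6137.
Penalty = 0.21 * (1.7787 + 0.6137) = 0.5024.

0.5024


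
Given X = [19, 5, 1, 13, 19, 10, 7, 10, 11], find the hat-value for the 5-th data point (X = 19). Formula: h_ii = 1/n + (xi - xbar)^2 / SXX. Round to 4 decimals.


n = 9, xbar = 10.5556.
SXX = sum((xi - xbar)^2) = 284.2222.
h = 1/9 + (19 - 10.5556)^2 / 284.2222 = 0.3620.

0.3620


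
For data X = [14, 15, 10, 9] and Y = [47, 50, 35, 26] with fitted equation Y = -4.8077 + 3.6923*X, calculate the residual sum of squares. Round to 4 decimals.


Compute predicted values, then residuals = yi - yhat_i.
Residuals: [0.1155, -0.5768, 2.8847, -2.4230].
SSres = sum(residual^2) = 14.5385.

14.5385


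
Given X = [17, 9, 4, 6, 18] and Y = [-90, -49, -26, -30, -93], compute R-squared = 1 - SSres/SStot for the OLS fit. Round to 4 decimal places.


The fitted line is Y = -3.2948 + -5.0283*X.
SSres = 21.0700, SStot = 4137.2000.
R^2 = 1 - SSres/SStot = 0.9949.

0.9949


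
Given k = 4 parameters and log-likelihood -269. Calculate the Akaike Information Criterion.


AIC = 2*4 - 2*(-269).
= 8 + 538 = 546.

546


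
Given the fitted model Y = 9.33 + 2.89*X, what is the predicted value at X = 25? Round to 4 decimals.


Plug X = 25 into Y = 9.33 + 2.89*X:
Y = 9.33 + 72.2500 = 81.5800.

81.5800


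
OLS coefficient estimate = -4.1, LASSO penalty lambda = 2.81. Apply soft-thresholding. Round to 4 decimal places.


Absolute value: |-4.1| = 4.1.
Compare to lambda = 2.81.
Since |beta| > lambda, coefficient = sign(beta)*(|beta| - lambda) = -1.2900.

-1.2900


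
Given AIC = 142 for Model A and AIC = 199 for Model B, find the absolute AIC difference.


Absolute difference = |142 - 199| = 57.
The model with lower AIC (A) is preferred.

57


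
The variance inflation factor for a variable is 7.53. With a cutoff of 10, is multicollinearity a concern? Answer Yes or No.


The threshold is 10.
VIF = 7.53 is < 10.
Multicollinearity indication: No.

No


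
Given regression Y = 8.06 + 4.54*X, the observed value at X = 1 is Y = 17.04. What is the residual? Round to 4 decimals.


Predicted = 8.06 + 4.54 * 1 = 12.6000.
Residual = 17.04 - 12.6000 = 4.4400.

4.4400


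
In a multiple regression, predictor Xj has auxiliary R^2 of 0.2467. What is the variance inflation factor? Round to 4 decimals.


Denominator: 1 - 0.2467 = 0.7533.
VIF = 1 / 0.7533 = 1.3275.

1.3275


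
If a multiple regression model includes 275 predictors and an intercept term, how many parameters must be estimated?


Total coefficients = number of predictors + 1 (for the intercept).
= 275 + 1 = 276.

276


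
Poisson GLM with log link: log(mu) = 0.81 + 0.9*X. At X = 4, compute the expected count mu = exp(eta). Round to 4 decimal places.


eta = 0.81 + 0.9 * 4 = 4.4100.
mu = exp(4.4100) = 82.2695.

82.2695


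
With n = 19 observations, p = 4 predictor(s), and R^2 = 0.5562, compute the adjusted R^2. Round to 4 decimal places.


Plug in: Adj R^2 = 1 - (1 - 0.5562) * 18/14.
= 1 - 0.4438 * 18/14
= 1 - 7.9884 / 14
= 1 - 0.5706 = 0.4294.

0.4294


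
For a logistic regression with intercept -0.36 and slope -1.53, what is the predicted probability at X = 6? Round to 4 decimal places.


Linear predictor: z = -0.36 + -1.53 * 6 = -9.5400.
P = 1/(1 + exp(9.5400)) = 1/(1 + 13904.9476) = 0.0001.

0.0001


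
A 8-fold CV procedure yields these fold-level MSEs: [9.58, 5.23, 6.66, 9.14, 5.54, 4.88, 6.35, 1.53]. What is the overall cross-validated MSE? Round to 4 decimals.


Total MSE across folds = 48.9100.
CV-MSE = 48.9100/8 = 6.1138.

6.1138


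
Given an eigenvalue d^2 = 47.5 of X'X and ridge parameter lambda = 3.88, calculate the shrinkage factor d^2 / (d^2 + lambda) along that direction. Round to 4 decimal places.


Compute the denominator: 47.5 + 3.88 = 51.3800.
Shrinkage factor = 47.5 / 51.3800 = 0.9245.

0.9245


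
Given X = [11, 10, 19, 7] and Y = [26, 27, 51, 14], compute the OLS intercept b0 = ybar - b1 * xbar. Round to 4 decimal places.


First find the slope: b1 = 3.0032.
Means: xbar = 11.7500, ybar = 29.5000.
b0 = ybar - b1 * xbar = 29.5000 - 3.0032 * 11.7500 = -5.7873.

-5.7873


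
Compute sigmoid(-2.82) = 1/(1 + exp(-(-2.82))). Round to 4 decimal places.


First, exp(2.8200) = 16.7769.
Then sigma(z) = 1/(1 + 16.7769) = 0.0563.

0.0563


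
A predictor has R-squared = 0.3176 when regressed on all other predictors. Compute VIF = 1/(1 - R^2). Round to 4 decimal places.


Using VIF = 1/(1 - R^2_j):
1 - 0.3176 = 0.6824.
VIF = 1.4654.

1.4654


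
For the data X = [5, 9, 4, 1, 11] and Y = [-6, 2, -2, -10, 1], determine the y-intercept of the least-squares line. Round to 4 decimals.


The slope is b1 = 1.1094.
Sample means are xbar = 6.0000 and ybar = -3.0000.
Intercept: b0 = -3.0000 - (1.1094)(6.0000) = -9.6563.

-9.6563


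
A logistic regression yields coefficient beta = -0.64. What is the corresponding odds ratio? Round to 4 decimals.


exp(-0.64) = 0.5273.
So the odds ratio is 0.5273.

0.5273


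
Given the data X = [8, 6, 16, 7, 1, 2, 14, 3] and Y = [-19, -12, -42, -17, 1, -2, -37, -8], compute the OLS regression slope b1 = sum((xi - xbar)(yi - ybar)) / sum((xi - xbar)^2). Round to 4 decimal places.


First compute the means: xbar = 7.1250, ybar = -17.0000.
Then S_xx = sum((xi - xbar)^2) = 208.8750.
S_xy = sum((xi - xbar)(yi - ybar)) = -591.0000.
b1 = S_xy / S_xx = -591.0000 / 208.8750 = -2.8294.

-2.8294


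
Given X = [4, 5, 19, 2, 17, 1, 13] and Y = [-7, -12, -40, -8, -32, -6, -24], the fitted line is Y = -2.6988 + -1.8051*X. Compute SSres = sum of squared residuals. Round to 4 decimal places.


Compute predicted values, then residuals = yi - yhat_i.
Residuals: [2.9192, -0.2757, -3.0043, -1.6910, 1.3855, -1.4961, 2.1651].
SSres = sum(residual^2) = 29.3286.

29.3286


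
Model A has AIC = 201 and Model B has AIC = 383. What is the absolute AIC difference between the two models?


|AIC_A - AIC_B| = |201 - 383| = 182.
Model A is preferred (lower AIC).

182


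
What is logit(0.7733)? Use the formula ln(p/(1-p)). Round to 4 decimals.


1 - p = 0.2267.
p/(1-p) = 3.4111.
logit = ln(3.4111) = 1.2270.

1.2270


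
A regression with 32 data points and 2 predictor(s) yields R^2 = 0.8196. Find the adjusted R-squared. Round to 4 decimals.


Adjusted R^2 = 1 - (1 - R^2) * (n-1)/(n-p-1).
(1 - R^2) = 0.1804.
(n-1)/(n-p-1) = 31/29.
(1 - R^2) * (n-1) = 0.1804 * 31 = 5.5924.
Divide by (n-p-1): 5.5924 / 29 = 0.1928.
Adj R^2 = 1 - 0.1928 = 0.8072.

0.8072


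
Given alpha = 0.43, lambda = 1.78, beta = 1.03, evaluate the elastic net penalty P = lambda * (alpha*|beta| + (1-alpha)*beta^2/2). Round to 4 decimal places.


Compute:
L1 = 0.43 * 1.03 = 0.4429.
L2 = 0.57 * 1.03^2 / 2 = 0.3024.
Penalty = 1.78 * (0.4429 + 0.3024) = 1.3266.

1.3266


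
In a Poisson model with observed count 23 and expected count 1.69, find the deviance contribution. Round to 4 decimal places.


y/mu = 23/1.69 = 13.609467 (approx.), and ln(23/1.69) = 2.610766.
y * ln(y/mu) = 23 * 2.610766 = 60.047618.
y - mu = 21.31.
D = 2 * (60.047618 - 21.31) = 77.475236, which rounds to 77.4752.

77.4752


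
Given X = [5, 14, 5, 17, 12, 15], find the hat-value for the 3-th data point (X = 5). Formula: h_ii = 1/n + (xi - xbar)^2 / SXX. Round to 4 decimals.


n = 6, xbar = 11.3333.
SXX = sum((xi - xbar)^2) = 133.3333.
h = 1/6 + (5 - 11.3333)^2 / 133.3333 = 0.4675.

0.4675


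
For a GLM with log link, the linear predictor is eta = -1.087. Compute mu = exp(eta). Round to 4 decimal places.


Apply the inverse link:
mu = e^-1.087 = 0.3372.

0.3372


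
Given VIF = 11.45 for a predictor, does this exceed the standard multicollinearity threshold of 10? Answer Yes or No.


Compare VIF = 11.45 to the threshold of 10.
11.45 >= 10, so the answer is Yes.

Yes


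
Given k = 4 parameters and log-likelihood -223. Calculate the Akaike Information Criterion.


AIC = 2*4 - 2*(-223).
= 8 + 446 = 454.

454


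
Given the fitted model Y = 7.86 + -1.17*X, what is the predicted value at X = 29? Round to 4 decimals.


Plug X = 29 into Y = 7.86 + -1.17*X:
Y = 7.86 + -33.9300 = -26.0700.

-26.0700


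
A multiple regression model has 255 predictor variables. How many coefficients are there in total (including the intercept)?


Total coefficients = number of predictors + 1 (for the intercept).
= 255 + 1 = 256.

256


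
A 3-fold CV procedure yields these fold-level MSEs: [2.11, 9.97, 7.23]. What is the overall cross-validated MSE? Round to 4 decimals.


Add all fold MSEs: 19.3100.
Divide by k = 3: 19.3100/3 = 6.4367.

6.4367


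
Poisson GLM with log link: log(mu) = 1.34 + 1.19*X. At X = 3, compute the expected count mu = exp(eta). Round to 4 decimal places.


Linear predictor: eta = 1.34 + (1.19)(3) = 4.9100.
Expected count: mu = exp(4.9100) = 135.6394.

135.6394


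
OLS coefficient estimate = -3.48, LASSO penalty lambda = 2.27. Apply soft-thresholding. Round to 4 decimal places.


|beta_OLS| = 3.48.
lambda = 2.27.
Since |beta| > lambda, coefficient = sign(beta)*(|beta| - lambda) = -1.2100.
Result = -1.2100.

-1.2100


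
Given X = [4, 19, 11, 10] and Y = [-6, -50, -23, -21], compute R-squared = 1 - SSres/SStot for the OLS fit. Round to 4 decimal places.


Fit the OLS line: b0 = 7.5175, b1 = -2.9561.
SSres = 9.7807.
SStot = 1006.0000.
R^2 = 1 - 9.7807/1006.0000 = 0.9903.

0.9903


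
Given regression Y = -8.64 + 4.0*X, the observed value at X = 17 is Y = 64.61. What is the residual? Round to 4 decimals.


Fitted value at X = 17 is yhat = -8.64 + 4.0*17 = 59.3600.
Residual = 64.61 - 59.3600 = 5.2500.

5.2500


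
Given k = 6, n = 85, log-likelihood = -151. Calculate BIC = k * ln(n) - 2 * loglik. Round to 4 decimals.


k * ln(n) = 6 * ln(85) = 6 * 4.442651 = 26.655906.
-2 * loglik = -2 * (-151) = 302.
BIC = 26.655906 + 302 = 328.655906, which rounds to 328.6559.

328.6559


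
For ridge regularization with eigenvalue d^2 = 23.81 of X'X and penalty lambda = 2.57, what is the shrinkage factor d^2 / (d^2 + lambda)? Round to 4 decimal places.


d^2 + lambda = 23.81 + 2.57 = 26.3800.
Shrinkage factor = 23.81/26.3800 = 0.9026.

0.9026


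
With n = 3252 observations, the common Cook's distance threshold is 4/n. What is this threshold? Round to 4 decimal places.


Using the rule of thumb:
Threshold = 4 / 3252 = 0.0012.

0.0012


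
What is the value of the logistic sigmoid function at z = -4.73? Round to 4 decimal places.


Compute exp(4.7300) = 113.2956.
Sigmoid = 1 / (1 + 113.2956) = 1 / 114.2956 = 0.0087.

0.0087


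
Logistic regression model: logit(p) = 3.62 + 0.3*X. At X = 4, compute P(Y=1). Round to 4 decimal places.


Compute z = 3.62 + (0.3)(4) = 4.8200.
exp(-z) = 0.0081.
P = 1/(1 + 0.0081) = 0.9920.

0.9920


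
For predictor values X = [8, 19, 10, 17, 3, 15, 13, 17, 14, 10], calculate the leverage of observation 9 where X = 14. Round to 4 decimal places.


Compute xbar = 12.6000 with n = 10 observations.
SXX = 214.4000.
Leverage = 1/10 + (14 - 12.6000)^2/214.4000 = 0.1091.

0.1091


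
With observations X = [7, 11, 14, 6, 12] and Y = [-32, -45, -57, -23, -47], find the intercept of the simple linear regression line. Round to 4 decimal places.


First find the slope: b1 = -3.8913.
Means: xbar = 10.0000, ybar = -40.8000.
b0 = ybar - b1 * xbar = -40.8000 - -3.8913 * 10.0000 = -1.8870.

-1.8870


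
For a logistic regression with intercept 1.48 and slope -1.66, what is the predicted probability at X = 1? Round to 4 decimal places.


Linear predictor: z = 1.48 + -1.66 * 1 = -0.1800.
P = 1/(1 + exp(0.1800)) = 1/(1 + 1.1972) = 0.4551.

0.4551


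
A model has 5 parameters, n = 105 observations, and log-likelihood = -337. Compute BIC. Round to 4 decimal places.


Compute k*ln(n) = 5*ln(105) = 5*4.653960 = 23.269800.
Then -2*loglik = 674.
BIC = 23.269800 + 674 = 697.269800, which rounds to 697.2698.

697.2698


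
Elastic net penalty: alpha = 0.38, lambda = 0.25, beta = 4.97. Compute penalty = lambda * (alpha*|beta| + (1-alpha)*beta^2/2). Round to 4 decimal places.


L1 component = 0.38 * |4.97| = 1.8886.
L2 component = 0.62 * 4.97^2 / 2 = 7.6573.
Penalty = 0.25 * (1.8886 + 7.6573) = 0.25 * 9.5459 = 2.3865.

2.3865


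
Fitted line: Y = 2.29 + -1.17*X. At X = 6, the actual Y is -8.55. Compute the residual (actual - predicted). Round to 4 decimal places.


Predicted = 2.29 + -1.17 * 6 = -4.7300.
Residual = -8.55 - -4.7300 = -3.8200.

-3.8200


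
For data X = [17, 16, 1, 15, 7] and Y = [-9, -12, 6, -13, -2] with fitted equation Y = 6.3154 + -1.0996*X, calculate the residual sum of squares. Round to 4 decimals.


Predicted values from Y = 6.3154 + -1.0996*X.
Residuals: [3.3778, -0.7218, 0.7842, -2.8214, -0.6182].
SSres = 20.8880.

20.8880


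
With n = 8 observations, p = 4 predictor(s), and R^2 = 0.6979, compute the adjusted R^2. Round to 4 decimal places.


Plug in: Adj R^2 = 1 - (1 - 0.6979) * 7/3.
= 1 - 0.3021 * 7/3
= 1 - 2.1147 / 3
= 1 - 0.7049 = 0.2951.

0.2951


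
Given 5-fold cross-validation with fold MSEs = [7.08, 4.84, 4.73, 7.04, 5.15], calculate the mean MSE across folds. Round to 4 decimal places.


Add all fold MSEs: 28.8400.
Divide by k = 5: 28.8400/5 = 5.7680.

5.7680


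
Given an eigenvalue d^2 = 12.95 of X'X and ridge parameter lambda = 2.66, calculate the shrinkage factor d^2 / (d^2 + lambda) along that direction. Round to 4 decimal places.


d^2 + lambda = 12.95 + 2.66 = 15.6100.
Shrinkage factor = 12.95/15.6100 = 0.8296.

0.8296


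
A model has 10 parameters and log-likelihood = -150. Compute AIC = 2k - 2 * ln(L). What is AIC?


AIC = 2*10 - 2*(-150).
= 20 + 300 = 320.

320


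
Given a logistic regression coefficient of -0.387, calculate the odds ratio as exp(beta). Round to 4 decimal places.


The odds ratio is computed as:
OR = e^(-0.387) = 0.6791.

0.6791


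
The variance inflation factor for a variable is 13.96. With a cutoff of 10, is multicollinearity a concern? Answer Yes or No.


Compare VIF = 13.96 to the threshold of 10.
13.96 >= 10, so the answer is Yes.

Yes


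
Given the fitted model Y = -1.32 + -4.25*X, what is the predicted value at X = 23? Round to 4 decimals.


Plug X = 23 into Y = -1.32 + -4.25*X:
Y = -1.32 + -97.7500 = -99.0700.

-99.0700


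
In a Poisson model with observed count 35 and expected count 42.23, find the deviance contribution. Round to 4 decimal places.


First: ln(35/42.23) = -0.187783.
Then: 35 * -0.187783 = -6.572405.
y - mu = 35 - 42.23 = -7.23.
D = 2(-6.572405 - -7.23) = 1.315190, which rounds to 1.3152.

1.3152


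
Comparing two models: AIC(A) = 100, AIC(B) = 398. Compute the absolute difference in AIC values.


Absolute difference = |100 - 398| = 298.
The model with lower AIC (A) is preferred.

298


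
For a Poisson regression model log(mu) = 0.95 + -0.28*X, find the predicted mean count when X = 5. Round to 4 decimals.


Linear predictor: eta = 0.95 + (-0.28)(5) = -0.4500.
Expected count: mu = exp(-0.4500) = 0.6376.

0.6376


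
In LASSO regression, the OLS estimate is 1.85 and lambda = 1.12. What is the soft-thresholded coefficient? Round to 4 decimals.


|beta_OLS| = 1.85.
lambda = 1.12.
Since |beta| > lambda, coefficient = sign(beta)*(|beta| - lambda) = 0.7300.
Result = 0.7300.

0.7300


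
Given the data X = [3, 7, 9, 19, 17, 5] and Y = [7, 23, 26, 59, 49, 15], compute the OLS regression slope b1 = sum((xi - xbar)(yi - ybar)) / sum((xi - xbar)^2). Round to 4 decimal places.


First compute the means: xbar = 10.0000, ybar = 29.8333.
Then S_xx = sum((xi - xbar)^2) = 214.0000.
S_xy = sum((xi - xbar)(yi - ybar)) = 655.0000.
b1 = S_xy / S_xx = 655.0000 / 214.0000 = 3.0607.

3.0607


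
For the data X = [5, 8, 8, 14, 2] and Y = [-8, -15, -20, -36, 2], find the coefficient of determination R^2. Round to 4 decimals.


After computing the OLS fit (b0=7.9773, b1=-3.1591):
SSres = 12.7955, SStot = 803.2000.
R^2 = 1 - 12.7955/803.2000 = 0.9841.

0.9841


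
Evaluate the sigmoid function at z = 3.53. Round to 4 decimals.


First, exp(-3.5300) = 0.0293.
Then sigma(z) = 1/(1 + 0.0293) = 0.9715.

0.9715


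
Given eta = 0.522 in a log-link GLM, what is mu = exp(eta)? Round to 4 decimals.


mu = exp(eta) = exp(0.522).
= 1.6854.

1.6854


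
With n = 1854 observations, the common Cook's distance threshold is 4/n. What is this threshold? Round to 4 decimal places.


The threshold is 4/n.
4/1854 = 0.0022.

0.0022


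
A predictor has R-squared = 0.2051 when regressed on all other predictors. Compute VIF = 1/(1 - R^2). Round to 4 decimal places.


Using VIF = 1/(1 - R^2_j):
1 - 0.2051 = 0.7949.
VIF = 1.2580.

1.2580


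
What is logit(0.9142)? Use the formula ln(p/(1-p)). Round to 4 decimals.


1 - p = 0.0858.
p/(1-p) = 10.6550.
logit = ln(10.6550) = 2.3660.

2.3660


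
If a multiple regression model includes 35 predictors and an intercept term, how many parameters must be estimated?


Total coefficients = number of predictors + 1 (for the intercept).
= 35 + 1 = 36.

36


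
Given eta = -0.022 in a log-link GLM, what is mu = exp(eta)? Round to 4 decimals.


The inverse log link gives:
mu = exp(-0.022) = 0.9782.

0.9782


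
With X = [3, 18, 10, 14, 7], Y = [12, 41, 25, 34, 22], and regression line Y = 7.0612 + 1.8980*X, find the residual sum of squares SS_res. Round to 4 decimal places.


For each point, residual = actual - predicted.
Residuals: [-0.7552, -0.2252, -1.0412, 0.3668, 1.6528].
Sum of squared residuals = 4.5714.

4.5714


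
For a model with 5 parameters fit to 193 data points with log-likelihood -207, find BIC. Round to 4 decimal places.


k * ln(n) = 5 * ln(193) = 5 * 5.262690 = 26.313450.
-2 * loglik = -2 * (-207) = 414.
BIC = 26.313450 + 414 = 440.313450, which rounds to 440.3135.

440.3135


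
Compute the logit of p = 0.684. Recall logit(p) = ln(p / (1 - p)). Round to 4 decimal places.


1 - p = 0.316.
p/(1-p) = 2.1646.
logit = ln(2.1646) = 0.7722.

0.7722


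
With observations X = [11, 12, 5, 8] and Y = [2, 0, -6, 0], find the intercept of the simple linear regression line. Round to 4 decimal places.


First find the slope: b1 = 0.9333.
Means: xbar = 9.0000, ybar = -1.0000.
b0 = ybar - b1 * xbar = -1.0000 - 0.9333 * 9.0000 = -9.4000.

-9.4000


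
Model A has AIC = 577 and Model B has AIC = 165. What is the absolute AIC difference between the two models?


Compute |577 - 165| = 412.
Model B has the smaller AIC.

412


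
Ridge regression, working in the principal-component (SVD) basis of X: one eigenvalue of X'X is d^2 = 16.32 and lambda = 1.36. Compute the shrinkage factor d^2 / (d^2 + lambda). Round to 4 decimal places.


Compute the denominator: 16.32 + 1.36 = 17.6800.
Shrinkage factor = 16.32 / 17.6800 = 0.9231.

0.9231


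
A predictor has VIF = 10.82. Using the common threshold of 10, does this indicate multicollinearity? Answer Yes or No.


Check: VIF = 10.82 vs threshold = 10.
Since 10.82 >= 10, the answer is Yes.

Yes


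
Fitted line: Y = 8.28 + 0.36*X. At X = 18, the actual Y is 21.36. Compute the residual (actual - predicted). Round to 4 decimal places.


Predicted = 8.28 + 0.36 * 18 = 14.7600.
Residual = 21.36 - 14.7600 = 6.6000.

6.6000


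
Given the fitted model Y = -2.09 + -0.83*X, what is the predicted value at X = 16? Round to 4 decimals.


Plug X = 16 into Y = -2.09 + -0.83*X:
Y = -2.09 + -13.2800 = -15.3700.

-15.3700


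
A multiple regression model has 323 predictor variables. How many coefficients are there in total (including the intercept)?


Including the intercept, the model has 323 predictor coefficients + 1 intercept.
Total = 324.

324


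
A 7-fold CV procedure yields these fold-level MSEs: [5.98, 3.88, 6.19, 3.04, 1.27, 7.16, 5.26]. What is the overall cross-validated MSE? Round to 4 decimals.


Add all fold MSEs: 32.7800.
Divide by k = 7: 32.7800/7 = 4.6829.

4.6829


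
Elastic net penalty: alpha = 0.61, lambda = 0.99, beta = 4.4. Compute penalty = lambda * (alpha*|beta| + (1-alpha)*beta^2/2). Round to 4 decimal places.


L1 component = 0.61 * |4.4| = 2.6840.
L2 component = 0.39 * 4.4^2 / 2 = 3.7752.
Penalty = 0.99 * (2.6840 + 3.7752) = 0.99 * 6.4592 = 6.3946.

6.3946


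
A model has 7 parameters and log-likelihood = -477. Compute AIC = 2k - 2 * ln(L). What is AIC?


AIC = 2*7 - 2*(-477).
= 14 + 954 = 968.

968


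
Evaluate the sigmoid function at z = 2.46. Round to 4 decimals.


exp(-2.4600) = 0.0854.
1 + exp(-z) = 1.0854.
sigmoid = 1/1.0854 = 0.9213.

0.9213


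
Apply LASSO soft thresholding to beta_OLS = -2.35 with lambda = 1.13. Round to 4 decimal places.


|beta_OLS| = 2.35.
lambda = 1.13.
Since |beta| > lambda, coefficient = sign(beta)*(|beta| - lambda) = -1.2200.
Result = -1.2200.

-1.2200


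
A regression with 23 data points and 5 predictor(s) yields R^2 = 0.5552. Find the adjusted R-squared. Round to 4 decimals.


Plug in: Adj R^2 = 1 - (1 - 0.5552) * 22/17.
= 1 - 0.4448 * 22/17
= 1 - 9.7856 / 17
= 1 - 0.5756 = 0.4244.

0.4244


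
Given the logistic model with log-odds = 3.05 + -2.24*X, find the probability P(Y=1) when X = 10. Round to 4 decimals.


Compute z = 3.05 + (-2.24)(10) = -19.3500.
exp(-z) = 253278441.2951.
P = 1/(1 + 253278441.2951) = 0.0000.

0.0000


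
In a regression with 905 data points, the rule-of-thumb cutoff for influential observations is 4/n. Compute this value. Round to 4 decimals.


Cook's distance cutoff = 4/n = 4/905.
= 0.0044.

0.0044


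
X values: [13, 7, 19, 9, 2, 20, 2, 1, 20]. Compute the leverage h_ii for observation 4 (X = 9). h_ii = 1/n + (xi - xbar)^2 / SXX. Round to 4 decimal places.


Mean of X: xbar = 10.3333.
SXX = 508.0000.
For X = 9: h = 1/9 + (9 - 10.3333)^2/508.0000 = 0.1146.

0.1146


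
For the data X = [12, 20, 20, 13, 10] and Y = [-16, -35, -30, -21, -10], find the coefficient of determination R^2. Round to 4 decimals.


After computing the OLS fit (b0=9.1341, b1=-2.1023):
SSres = 24.2795, SStot = 413.2000.
R^2 = 1 - 24.2795/413.2000 = 0.9412.

0.9412


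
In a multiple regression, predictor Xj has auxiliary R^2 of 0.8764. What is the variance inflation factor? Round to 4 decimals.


VIF = 1 / (1 - 0.8764).
= 1 / 0.1236 = 8.0906.

8.0906


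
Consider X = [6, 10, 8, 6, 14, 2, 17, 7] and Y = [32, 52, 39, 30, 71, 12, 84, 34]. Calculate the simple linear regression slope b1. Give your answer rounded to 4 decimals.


Calculate xbar = 8.7500, ybar = 44.2500.
S_xx = 161.5000, S_xy = 790.5000.
Using b1 = S_xy / S_xx = 790.5000 / 161.5000, we get b1 = 4.8947.

4.8947


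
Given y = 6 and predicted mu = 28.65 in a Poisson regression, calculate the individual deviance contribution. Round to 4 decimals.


y/mu = 6/28.65 = 0.209424 (approx.), and ln(6/28.65) = -1.563394.
y * ln(y/mu) = 6 * -1.563394 = -9.380364.
y - mu = -22.65.
D = 2 * (-9.380364 - -22.65) = 26.539272, which rounds to 26.5393.

26.5393


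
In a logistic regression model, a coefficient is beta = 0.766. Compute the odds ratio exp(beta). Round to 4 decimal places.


Odds ratio = exp(beta) = exp(0.766).
= 2.1511.

2.1511


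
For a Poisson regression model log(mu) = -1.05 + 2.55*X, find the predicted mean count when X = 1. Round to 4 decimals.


Compute eta = -1.05 + 2.55 * 1 = 1.5000.
Apply inverse link: mu = e^1.5000 = 4.4817.

4.4817


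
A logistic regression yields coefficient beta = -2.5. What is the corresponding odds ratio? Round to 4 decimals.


Odds ratio = exp(beta) = exp(-2.5).
= 0.0821.

0.0821


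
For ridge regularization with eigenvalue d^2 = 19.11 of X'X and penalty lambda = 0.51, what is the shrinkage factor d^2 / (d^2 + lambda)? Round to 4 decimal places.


Compute the denominator: 19.11 + 0.51 = 19.6200.
Shrinkage factor = 19.11 / 19.6200 = 0.9740.

0.9740


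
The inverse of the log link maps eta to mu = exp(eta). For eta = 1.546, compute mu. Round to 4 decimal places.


mu = exp(eta) = exp(1.546).
= 4.6927.

4.6927


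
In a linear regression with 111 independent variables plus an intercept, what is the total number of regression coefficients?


Total coefficients = number of predictors + 1 (for the intercept).
= 111 + 1 = 112.

112


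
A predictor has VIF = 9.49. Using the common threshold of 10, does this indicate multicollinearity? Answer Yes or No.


The threshold is 10.
VIF = 9.49 is < 10.
Multicollinearity indication: No.

No


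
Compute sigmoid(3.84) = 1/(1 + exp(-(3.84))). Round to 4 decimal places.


Compute exp(-3.8400) = 0.0215.
Sigmoid = 1 / (1 + 0.0215) = 1 / 1.0215 = 0.9790.

0.9790


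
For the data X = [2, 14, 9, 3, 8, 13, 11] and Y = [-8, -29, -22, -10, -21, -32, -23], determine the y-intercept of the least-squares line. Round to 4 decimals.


The slope is b1 = -1.8822.
Sample means are xbar = 8.5714 and ybar = -20.7143.
Intercept: b0 = -20.7143 - (-1.8822)(8.5714) = -4.5815.

-4.5815


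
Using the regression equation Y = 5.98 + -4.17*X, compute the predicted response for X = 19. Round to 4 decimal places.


Plug X = 19 into Y = 5.98 + -4.17*X:
Y = 5.98 + -79.2300 = -73.2500.

-73.2500


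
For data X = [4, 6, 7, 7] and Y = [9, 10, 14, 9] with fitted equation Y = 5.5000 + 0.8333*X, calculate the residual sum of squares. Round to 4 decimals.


Compute predicted values, then residuals = yi - yhat_i.
Residuals: [0.1668, -0.4998, 2.6669, -2.3331].
SSres = sum(residual^2) = 12.8333.

12.8333


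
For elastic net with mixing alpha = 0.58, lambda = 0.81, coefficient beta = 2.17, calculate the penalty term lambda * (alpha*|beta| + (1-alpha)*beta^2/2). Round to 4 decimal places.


L1 component = 0.58 * |2.17| = 1.2586.
L2 component = 0.42 * 2.17^2 / 2 = 0.9889.
Penalty = 0.81 * (1.2586 + 0.9889) = 0.81 * 2.2475 = 1.8204.

1.8204


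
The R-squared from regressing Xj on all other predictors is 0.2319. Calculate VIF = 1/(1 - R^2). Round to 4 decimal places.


Denominator: 1 - 0.2319 = 0.7681.
VIF = 1 / 0.7681 = 1.3019.

1.3019


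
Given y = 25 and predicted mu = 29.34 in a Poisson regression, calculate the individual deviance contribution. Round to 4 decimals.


First: ln(25/29.34) = -0.160076.
Then: 25 * -0.160076 = -4.001900.
y - mu = 25 - 29.34 = -4.34.
D = 2(-4.001900 - -4.34) = 0.676200, which rounds to 0.6762.

0.6762


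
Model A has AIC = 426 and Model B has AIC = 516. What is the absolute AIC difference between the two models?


Absolute difference = |426 - 516| = 90.
The model with lower AIC (A) is preferred.

90


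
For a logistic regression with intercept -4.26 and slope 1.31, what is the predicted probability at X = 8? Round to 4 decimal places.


Linear predictor: z = -4.26 + 1.31 * 8 = 6.2200.
P = 1/(1 + exp(-6.2200)) = 1/(1 + 0.0020) = 0.9980.

0.9980


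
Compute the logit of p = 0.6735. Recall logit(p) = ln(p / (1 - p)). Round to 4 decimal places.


The odds are p/(1-p) = 0.6735 / 0.3265 = 2.0628.
logit(p) = ln(2.0628) = 0.7241.

0.7241


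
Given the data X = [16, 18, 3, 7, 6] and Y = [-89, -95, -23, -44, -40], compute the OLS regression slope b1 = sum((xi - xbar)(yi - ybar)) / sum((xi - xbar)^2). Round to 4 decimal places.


First compute the means: xbar = 10.0000, ybar = -58.2000.
Then S_xx = sum((xi - xbar)^2) = 174.0000.
S_xy = sum((xi - xbar)(yi - ybar)) = -841.0000.
b1 = S_xy / S_xx = -841.0000 / 174.0000 = -4.8333.

-4.8333


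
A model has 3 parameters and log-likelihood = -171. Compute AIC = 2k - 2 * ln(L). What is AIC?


Compute:
2k = 2*3 = 6.
-2*loglik = -2*(-171) = 342.
AIC = 6 + 342 = 348.

348


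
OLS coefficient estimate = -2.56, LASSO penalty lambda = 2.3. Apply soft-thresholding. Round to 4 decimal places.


Absolute value: |-2.56| = 2.56.
Compare to lambda = 2.3.
Since |beta| > lambda, coefficient = sign(beta)*(|beta| - lambda) = -0.2600.

-0.2600


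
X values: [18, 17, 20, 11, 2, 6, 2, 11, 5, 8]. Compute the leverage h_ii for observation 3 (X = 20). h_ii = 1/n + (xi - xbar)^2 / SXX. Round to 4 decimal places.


Mean of X: xbar = 10.0000.
SXX = 388.0000.
For X = 20: h = 1/10 + (20 - 10.0000)^2/388.0000 = 0.3577.

0.3577


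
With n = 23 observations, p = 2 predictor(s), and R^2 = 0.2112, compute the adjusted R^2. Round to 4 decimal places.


Using the formula:
(1 - 0.2112) = 0.7888.
Multiply by 22/20: 0.7888 * 22 = 17.3536, then 17.3536 / 20 = 0.8677.
Adj R^2 = 1 - 0.8677 = 0.1323.

0.1323


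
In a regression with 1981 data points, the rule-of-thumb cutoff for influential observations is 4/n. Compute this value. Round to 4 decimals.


Using the rule of thumb:
Threshold = 4 / 1981 = 0.0020.

0.0020


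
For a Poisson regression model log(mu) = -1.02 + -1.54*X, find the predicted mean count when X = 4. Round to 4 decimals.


Linear predictor: eta = -1.02 + (-1.54)(4) = -7.1800.
Expected count: mu = exp(-7.1800) = 0.0008.

0.0008


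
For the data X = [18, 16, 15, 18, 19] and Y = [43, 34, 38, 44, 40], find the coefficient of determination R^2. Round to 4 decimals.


The fitted line is Y = 12.4074 + 1.5926*X.
SSres = 37.4074, SStot = 64.8000.
R^2 = 1 - SSres/SStot = 0.4227.

0.4227


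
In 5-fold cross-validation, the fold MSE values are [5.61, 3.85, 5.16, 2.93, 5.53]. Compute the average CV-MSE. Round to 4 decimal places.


Add all fold MSEs: 23.0800.
Divide by k = 5: 23.0800/5 = 4.6160.

4.6160


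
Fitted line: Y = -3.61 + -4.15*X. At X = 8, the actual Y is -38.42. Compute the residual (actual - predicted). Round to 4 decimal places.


Fitted value at X = 8 is yhat = -3.61 + -4.15*8 = -36.8100.
Residual = -38.42 - -36.8100 = -1.6100.

-1.6100


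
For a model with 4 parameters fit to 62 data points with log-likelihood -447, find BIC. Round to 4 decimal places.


k * ln(n) = 4 * ln(62) = 4 * 4.127134 = 16.508536.
-2 * loglik = -2 * (-447) = 894.
BIC = 16.508536 + 894 = 910.508536, which rounds to 910.5085.

910.5085


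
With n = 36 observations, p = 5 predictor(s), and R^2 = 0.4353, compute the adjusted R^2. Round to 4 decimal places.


Adjusted R^2 = 1 - (1 - R^2) * (n-1)/(n-p-1).
(1 - R^2) = 0.5647.
(n-1)/(n-p-1) = 35/30.
(1 - R^2) * (n-1) = 0.5647 * 35 = 19.7645.
Divide by (n-p-1): 19.7645 / 30 = 0.6588.
Adj R^2 = 1 - 0.6588 = 0.3412.

0.3412


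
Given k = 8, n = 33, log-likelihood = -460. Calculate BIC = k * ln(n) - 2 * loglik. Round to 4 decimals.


ln(33) = 3.496508.
k * ln(n) = 8 * 3.496508 = 27.972064.
-2L = 920.
BIC = 27.972064 + 920 = 947.972064, which rounds to 947.9721.

947.9721


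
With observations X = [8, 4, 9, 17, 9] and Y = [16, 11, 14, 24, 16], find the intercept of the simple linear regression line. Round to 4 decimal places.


The slope is b1 = 0.9933.
Sample means are xbar = 9.4000 and ybar = 16.2000.
Intercept: b0 = 16.2000 - (0.9933)(9.4000) = 6.8632.

6.8632


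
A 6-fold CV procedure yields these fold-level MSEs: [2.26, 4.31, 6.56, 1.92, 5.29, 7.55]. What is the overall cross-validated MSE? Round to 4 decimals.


Sum of fold MSEs = 27.8900.
Average = 27.8900 / 6 = 4.6483.

4.6483


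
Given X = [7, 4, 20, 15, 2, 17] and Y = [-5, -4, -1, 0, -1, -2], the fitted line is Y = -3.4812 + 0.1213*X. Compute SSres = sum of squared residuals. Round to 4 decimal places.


For each point, residual = actual - predicted.
Residuals: [-2.3679, -1.0040, 0.0552, 1.6617, 2.2386, -0.5809].
Sum of squared residuals = 14.7280.

14.7280


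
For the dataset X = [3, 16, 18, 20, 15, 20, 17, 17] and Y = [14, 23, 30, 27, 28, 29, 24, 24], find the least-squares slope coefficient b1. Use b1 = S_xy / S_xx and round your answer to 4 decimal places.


The sample means are xbar = 15.7500 and ybar = 24.8750.
Compute S_xx = 207.5000 and S_xy = 171.7500.
Slope b1 = S_xy / S_xx = 171.7500 / 207.5000 = 0.8277.

0.8277


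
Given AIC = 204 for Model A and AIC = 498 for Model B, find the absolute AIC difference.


|AIC_A - AIC_B| = |204 - 498| = 294.
Model A is preferred (lower AIC).

294


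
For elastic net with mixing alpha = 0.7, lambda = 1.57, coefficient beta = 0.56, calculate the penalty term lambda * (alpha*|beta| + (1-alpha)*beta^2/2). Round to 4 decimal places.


Compute:
L1 = 0.7 * 0.56 = 0.3920.
L2 = 0.3 * 0.56^2 / 2 = 0.0470.
Penalty = 1.57 * (0.3920 + 0.0470) = 0.6893.

0.6893


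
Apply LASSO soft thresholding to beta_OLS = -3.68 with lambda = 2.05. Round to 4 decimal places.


Check: |-3.68| = 3.68 vs lambda = 2.05.
Since |beta| > lambda, coefficient = sign(beta)*(|beta| - lambda) = -1.6300.
Soft-thresholded coefficient = -1.6300.

-1.6300


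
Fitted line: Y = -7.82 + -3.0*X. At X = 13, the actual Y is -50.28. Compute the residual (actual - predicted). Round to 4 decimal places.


Predicted = -7.82 + -3.0 * 13 = -46.8200.
Residual = -50.28 - -46.8200 = -3.4600.

-3.4600


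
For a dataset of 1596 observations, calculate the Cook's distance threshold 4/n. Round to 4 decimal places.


Cook's distance cutoff = 4/n = 4/1596.
= 0.0025.

0.0025


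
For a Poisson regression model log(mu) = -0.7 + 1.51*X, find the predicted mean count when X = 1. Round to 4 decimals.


Linear predictor: eta = -0.7 + (1.51)(1) = 0.8100.
Expected count: mu = exp(0.8100) = 2.2479.

2.2479


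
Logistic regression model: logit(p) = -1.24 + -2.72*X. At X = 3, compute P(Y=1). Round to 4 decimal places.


Compute z = -1.24 + (-2.72)(3) = -9.4000.
exp(-z) = 12088.3807.
P = 1/(1 + 12088.3807) = 0.0001.

0.0001


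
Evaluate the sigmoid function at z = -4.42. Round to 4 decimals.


First, exp(4.4200) = 83.0963.
Then sigma(z) = 1/(1 + 83.0963) = 0.0119.

0.0119


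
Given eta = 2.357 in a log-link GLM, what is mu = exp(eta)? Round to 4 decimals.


mu = exp(eta) = exp(2.357).
= 10.5592.

10.5592


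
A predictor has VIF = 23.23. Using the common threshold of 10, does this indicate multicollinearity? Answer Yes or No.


Check: VIF = 23.23 vs threshold = 10.
Since 23.23 >= 10, the answer is Yes.

Yes


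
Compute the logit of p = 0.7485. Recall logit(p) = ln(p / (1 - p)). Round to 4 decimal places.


1 - p = 0.2515.
p/(1-p) = 2.9761.
logit = ln(2.9761) = 1.0906.

1.0906


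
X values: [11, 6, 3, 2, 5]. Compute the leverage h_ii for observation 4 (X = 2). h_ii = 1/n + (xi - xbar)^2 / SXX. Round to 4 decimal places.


Compute xbar = 5.4000 with n = 5 observations.
SXX = 49.2000.
Leverage = 1/5 + (2 - 5.4000)^2/49.2000 = 0.4350.

0.4350


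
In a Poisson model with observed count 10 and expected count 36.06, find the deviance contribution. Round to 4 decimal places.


First: ln(10/36.06) = -1.282599.
Then: 10 * -1.282599 = -12.825990.
y - mu = 10 - 36.06 = -26.06.
D = 2(-12.825990 - -26.06) = 26.468020, which rounds to 26.4680.

26.4680


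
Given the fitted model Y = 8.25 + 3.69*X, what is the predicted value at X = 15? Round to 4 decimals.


Predicted value:
Y = 8.25 + (3.69)(15) = 8.25 + 55.3500 = 63.6000.

63.6000


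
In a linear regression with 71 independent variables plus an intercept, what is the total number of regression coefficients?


Including the intercept, the model has 71 predictor coefficients + 1 intercept.
Total = 72.

72


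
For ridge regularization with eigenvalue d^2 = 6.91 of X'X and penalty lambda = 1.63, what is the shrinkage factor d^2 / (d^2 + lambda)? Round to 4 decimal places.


d^2 + lambda = 6.91 + 1.63 = 8.5400.
Shrinkage factor = 6.91/8.5400 = 0.8091.

0.8091


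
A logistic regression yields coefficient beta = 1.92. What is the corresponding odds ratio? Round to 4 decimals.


exp(1.92) = 6.8210.
So the odds ratio is 6.8210.

6.8210


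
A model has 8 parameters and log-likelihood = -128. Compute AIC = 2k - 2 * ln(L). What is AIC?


Compute:
2k = 2*8 = 16.
-2*loglik = -2*(-128) = 256.
AIC = 16 + 256 = 272.

272


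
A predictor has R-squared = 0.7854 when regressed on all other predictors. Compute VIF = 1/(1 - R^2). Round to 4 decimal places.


Denominator: 1 - 0.7854 = 0.2146.
VIF = 1 / 0.2146 = 4.6598.

4.6598


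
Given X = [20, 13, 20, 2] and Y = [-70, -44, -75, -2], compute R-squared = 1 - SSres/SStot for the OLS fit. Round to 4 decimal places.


After computing the OLS fit (b0=6.1557, b1=-3.9204):
SSres = 13.3772, SStot = 3344.7500.
R^2 = 1 - 13.3772/3344.7500 = 0.9960.

0.9960


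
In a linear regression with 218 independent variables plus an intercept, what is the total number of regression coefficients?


Each predictor gets one coefficient, plus one intercept.
Total parameters = 218 + 1 = 219.

219


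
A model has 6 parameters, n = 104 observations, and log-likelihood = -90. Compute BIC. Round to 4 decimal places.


ln(104) = 4.644391.
k * ln(n) = 6 * 4.644391 = 27.866346.
-2L = 180.
BIC = 27.866346 + 180 = 207.866346, which rounds to 207.8663.

207.8663


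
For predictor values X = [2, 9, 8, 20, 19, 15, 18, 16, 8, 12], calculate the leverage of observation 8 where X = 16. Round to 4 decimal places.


n = 10, xbar = 12.7000.
SXX = sum((xi - xbar)^2) = 310.1000.
h = 1/10 + (16 - 12.7000)^2 / 310.1000 = 0.1351.

0.1351


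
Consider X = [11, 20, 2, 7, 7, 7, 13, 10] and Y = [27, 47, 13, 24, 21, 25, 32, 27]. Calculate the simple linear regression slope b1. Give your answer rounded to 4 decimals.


The sample means are xbar = 9.6250 and ybar = 27.0000.
Compute S_xx = 199.8750 and S_xy = 360.0000.
Slope b1 = S_xy / S_xx = 360.0000 / 199.8750 = 1.8011.

1.8011


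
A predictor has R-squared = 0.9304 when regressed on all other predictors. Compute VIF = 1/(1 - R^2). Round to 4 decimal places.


Denominator: 1 - 0.9304 = 0.0696.
VIF = 1 / 0.0696 = 14.3678.

14.3678


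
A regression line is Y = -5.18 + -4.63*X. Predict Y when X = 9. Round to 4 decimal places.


Substitute X = 9 into the equation:
Y = -5.18 + -4.63 * 9 = -5.18 + -41.6700 = -46.8500.

-46.8500


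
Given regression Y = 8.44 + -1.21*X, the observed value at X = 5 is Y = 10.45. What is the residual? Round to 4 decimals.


Predicted = 8.44 + -1.21 * 5 = 2.3900.
Residual = 10.45 - 2.3900 = 8.0600.

8.0600


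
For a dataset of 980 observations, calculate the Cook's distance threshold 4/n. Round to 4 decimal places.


Cook's distance cutoff = 4/n = 4/980.
= 0.0041.

0.0041


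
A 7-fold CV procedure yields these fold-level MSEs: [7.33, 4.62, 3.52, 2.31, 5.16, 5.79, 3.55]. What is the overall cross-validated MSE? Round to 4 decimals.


Total MSE across folds = 32.2800.
CV-MSE = 32.2800/7 = 4.6114.

4.6114


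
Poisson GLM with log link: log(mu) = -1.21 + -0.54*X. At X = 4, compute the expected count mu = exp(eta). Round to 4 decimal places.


eta = -1.21 + -0.54 * 4 = -3.3700.
mu = exp(-3.3700) = 0.0344.

0.0344


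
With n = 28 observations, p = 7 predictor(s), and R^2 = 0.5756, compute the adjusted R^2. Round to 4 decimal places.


Using the formula:
(1 - 0.5756) = 0.4244.
Multiply by 27/20: 0.4244 * 27 = 11.4588, then 11.4588 / 20 = 0.5729.
Adj R^2 = 1 - 0.5729 = 0.4271.

0.4271


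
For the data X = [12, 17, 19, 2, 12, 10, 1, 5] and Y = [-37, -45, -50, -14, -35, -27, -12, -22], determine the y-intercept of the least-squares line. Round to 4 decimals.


First find the slope: b1 = -2.0797.
Means: xbar = 9.7500, ybar = -30.2500.
b0 = ybar - b1 * xbar = -30.2500 - -2.0797 * 9.7500 = -9.9732.

-9.9732


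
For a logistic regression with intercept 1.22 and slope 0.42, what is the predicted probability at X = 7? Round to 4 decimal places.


z = 1.22 + 0.42 * 7 = 4.1600.
Sigmoid: P = 1 / (1 + exp(-4.1600)) = 0.9846.

0.9846


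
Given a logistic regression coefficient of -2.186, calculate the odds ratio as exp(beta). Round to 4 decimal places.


Odds ratio = exp(beta) = exp(-2.186).
= 0.1124.

0.1124
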